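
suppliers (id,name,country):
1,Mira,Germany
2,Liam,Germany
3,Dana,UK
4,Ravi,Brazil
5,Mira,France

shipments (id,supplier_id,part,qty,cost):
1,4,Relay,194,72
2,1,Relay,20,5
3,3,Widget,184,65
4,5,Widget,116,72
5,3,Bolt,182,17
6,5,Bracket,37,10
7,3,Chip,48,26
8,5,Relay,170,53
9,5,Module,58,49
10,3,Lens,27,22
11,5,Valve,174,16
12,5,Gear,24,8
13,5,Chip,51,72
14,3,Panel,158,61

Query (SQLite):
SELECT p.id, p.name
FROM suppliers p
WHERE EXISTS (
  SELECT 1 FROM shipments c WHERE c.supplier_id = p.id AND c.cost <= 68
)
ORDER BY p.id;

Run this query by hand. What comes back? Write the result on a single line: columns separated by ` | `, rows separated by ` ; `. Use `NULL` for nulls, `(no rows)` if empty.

1 | Mira ; 3 | Dana ; 5 | Mira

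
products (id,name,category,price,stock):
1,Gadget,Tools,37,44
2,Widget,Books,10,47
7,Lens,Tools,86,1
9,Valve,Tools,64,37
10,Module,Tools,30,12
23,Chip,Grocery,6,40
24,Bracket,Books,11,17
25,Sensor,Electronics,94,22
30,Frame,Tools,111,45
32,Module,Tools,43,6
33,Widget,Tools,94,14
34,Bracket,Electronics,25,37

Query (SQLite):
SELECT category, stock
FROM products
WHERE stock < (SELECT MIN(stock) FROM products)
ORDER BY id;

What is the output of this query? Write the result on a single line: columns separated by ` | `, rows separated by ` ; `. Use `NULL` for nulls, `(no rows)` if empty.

Scalar subquery: MIN(stock) over all products rows = 1.
Keep rows where stock < that value.

(no rows)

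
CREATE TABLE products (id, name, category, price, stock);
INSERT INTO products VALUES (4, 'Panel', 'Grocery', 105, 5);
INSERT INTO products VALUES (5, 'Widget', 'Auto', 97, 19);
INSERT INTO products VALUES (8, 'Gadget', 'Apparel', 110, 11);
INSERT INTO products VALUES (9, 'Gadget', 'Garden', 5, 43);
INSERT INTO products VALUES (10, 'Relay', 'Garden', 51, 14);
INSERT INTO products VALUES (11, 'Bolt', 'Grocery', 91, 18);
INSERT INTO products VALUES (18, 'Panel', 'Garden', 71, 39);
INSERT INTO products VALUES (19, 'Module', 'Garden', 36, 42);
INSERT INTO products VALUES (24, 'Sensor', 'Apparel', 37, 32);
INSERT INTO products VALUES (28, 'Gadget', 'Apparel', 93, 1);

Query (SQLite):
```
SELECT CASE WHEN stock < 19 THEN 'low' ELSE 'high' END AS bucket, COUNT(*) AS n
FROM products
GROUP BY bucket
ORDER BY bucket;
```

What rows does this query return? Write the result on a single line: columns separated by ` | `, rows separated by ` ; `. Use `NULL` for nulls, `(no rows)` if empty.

high | 5 ; low | 5

Bucket rows by stock < 19 → 'low' else 'high'; count each bucket.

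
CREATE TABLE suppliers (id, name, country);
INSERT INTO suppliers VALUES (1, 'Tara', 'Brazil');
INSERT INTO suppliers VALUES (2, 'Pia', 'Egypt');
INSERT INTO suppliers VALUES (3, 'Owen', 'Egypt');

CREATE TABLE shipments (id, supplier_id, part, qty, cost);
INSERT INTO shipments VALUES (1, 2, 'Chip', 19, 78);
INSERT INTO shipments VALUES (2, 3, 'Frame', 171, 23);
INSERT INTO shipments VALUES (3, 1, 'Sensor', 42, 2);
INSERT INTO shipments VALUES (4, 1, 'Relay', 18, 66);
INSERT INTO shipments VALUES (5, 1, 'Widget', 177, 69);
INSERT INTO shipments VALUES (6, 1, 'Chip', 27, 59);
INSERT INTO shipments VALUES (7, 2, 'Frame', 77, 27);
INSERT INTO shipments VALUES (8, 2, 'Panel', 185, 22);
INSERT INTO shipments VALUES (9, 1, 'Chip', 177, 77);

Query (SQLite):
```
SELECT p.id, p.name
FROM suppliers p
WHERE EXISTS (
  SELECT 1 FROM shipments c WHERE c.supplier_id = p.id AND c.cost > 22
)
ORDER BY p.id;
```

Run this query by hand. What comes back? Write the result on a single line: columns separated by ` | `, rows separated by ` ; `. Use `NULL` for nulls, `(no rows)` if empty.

1 | Tara ; 2 | Pia ; 3 | Owen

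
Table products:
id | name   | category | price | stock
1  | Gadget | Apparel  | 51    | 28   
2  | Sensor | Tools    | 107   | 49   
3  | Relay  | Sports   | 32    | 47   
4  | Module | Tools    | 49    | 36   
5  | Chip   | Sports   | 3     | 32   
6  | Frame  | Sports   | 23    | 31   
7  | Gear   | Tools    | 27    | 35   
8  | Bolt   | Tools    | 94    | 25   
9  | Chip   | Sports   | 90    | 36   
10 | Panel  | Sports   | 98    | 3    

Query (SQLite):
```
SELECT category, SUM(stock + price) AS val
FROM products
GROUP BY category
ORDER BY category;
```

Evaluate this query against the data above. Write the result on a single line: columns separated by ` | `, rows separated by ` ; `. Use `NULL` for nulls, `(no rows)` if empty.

For each row compute stock + price.
Group by category; take SUM of the expression per group.
  Apparel: ids {1} → SUM(stock + price)=79
  Sports: ids {3, 5, 6, 9, 10} → SUM(stock + price)=395
  Tools: ids {2, 4, 7, 8} → SUM(stock + price)=422

Apparel | 79 ; Sports | 395 ; Tools | 422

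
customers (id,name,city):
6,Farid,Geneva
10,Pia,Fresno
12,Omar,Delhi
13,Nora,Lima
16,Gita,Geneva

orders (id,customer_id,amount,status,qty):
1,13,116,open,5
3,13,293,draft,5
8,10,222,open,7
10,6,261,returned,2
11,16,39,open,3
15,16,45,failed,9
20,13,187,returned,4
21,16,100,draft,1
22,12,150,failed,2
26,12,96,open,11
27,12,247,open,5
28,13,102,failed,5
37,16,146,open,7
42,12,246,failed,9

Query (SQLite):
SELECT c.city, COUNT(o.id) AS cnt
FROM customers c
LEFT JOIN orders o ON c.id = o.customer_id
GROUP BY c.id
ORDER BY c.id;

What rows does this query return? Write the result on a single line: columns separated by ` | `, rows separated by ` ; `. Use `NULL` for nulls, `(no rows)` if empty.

Geneva | 1 ; Fresno | 1 ; Delhi | 4 ; Lima | 4 ; Geneva | 4

LEFT JOIN keeps every customers row; unmatched ones get NULL for orders columns.
Group by customers.id and compute COUNT(o.id). COUNT(col) of an all-NULL group is 0.
  6: ids {10} → COUNT(o.id)=1
  10: ids {8} → COUNT(o.id)=1
  12: ids {22, 26, 27, 42} → COUNT(o.id)=4
  13: ids {1, 3, 20, 28} → COUNT(o.id)=4
  16: ids {11, 15, 21, 37} → COUNT(o.id)=4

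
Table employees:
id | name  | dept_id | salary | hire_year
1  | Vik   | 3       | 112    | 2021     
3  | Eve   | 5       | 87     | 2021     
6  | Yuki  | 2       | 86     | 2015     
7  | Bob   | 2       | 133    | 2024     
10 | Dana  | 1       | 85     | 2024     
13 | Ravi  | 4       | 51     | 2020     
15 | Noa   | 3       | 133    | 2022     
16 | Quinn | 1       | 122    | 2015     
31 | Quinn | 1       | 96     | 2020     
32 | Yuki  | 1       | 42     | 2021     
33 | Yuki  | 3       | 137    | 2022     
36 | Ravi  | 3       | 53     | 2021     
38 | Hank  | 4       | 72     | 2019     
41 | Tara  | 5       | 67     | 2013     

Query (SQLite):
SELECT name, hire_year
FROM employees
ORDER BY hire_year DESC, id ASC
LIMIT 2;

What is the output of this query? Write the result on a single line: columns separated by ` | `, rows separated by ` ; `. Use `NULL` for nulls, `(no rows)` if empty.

Bob | 2024 ; Dana | 2024

Sort by hire_year desc, tiebreak id asc: (2024, id=7), (2024, id=10), (2022, id=15), (2022, id=33), (2021, id=1) …. Take first 2.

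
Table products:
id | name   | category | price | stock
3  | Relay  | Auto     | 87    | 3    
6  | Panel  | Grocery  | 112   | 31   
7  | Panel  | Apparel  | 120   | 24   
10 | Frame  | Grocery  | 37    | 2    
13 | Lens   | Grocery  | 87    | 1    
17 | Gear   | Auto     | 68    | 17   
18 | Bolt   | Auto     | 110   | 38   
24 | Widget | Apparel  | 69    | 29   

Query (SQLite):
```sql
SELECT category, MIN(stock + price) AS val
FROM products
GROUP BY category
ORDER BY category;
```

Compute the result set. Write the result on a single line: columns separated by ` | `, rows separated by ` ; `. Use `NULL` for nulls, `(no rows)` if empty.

Apparel | 98 ; Auto | 85 ; Grocery | 39

For each row compute stock + price.
Group by category; take MIN of the expression per group.
  Apparel: ids {7, 24} → MIN(stock + price)=98
  Auto: ids {3, 17, 18} → MIN(stock + price)=85
  Grocery: ids {6, 10, 13} → MIN(stock + price)=39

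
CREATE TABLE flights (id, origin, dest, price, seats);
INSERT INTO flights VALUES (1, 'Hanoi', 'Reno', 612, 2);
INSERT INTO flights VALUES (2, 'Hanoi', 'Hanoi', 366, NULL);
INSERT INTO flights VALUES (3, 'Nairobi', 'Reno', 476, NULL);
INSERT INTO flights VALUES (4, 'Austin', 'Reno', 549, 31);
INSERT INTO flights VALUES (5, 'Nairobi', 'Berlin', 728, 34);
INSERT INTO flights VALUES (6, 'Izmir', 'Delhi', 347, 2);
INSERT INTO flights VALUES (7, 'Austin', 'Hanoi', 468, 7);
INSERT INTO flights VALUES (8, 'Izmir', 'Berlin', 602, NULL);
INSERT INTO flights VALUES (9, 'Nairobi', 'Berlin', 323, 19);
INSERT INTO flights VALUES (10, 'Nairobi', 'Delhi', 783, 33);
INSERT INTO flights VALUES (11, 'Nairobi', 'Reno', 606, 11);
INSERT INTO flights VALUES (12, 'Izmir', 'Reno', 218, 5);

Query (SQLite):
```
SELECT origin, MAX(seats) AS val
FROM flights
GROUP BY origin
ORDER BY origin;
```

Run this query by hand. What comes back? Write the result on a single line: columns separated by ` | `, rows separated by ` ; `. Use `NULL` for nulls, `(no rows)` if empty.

Austin | 31 ; Hanoi | 2 ; Izmir | 5 ; Nairobi | 34

Partition flights by origin; compute MAX(seats) within each group.
  Austin: ids {4, 7} → MAX(seats)=31
  Hanoi: ids {1, 2} → MAX(seats)=2
  Izmir: ids {6, 8, 12} → MAX(seats)=5
  Nairobi: ids {3, 5, 9, 10, 11} → MAX(seats)=34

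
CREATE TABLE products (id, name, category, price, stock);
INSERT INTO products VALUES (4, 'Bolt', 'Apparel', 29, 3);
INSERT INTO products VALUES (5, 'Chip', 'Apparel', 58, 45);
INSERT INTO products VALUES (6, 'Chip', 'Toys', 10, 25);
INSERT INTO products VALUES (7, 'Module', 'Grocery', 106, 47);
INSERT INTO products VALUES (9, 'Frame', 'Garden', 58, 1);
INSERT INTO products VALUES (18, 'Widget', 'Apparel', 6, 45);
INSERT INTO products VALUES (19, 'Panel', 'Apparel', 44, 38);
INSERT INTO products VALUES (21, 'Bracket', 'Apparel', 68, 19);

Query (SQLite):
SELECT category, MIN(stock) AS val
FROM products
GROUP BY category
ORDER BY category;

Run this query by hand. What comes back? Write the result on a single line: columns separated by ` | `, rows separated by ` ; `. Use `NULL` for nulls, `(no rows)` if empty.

Apparel | 3 ; Garden | 1 ; Grocery | 47 ; Toys | 25

Partition products by category; compute MIN(stock) within each group.
  Apparel: ids {4, 5, 18, 19, 21} → MIN(stock)=3
  Garden: ids {9} → MIN(stock)=1
  Grocery: ids {7} → MIN(stock)=47
  Toys: ids {6} → MIN(stock)=25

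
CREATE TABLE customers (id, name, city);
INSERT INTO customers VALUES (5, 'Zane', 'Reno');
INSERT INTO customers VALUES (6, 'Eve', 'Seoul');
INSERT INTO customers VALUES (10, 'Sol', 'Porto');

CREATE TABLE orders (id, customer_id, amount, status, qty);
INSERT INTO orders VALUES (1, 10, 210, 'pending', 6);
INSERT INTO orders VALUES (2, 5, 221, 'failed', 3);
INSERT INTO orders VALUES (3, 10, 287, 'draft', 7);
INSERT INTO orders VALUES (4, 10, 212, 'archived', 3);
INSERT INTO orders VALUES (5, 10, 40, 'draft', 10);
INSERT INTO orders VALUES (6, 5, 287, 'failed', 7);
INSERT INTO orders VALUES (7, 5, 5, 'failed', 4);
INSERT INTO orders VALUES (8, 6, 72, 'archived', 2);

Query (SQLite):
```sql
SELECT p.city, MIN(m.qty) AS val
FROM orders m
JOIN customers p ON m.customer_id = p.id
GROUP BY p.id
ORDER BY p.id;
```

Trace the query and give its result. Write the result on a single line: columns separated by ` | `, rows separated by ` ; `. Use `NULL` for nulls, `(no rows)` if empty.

Reno | 3 ; Seoul | 2 ; Porto | 3

Join each orders row to its customers via customer_id.
Group joined rows by customers.id; compute MIN(m.qty) per group.
  5: ids {2, 6, 7} → MIN(m.qty)=3
  6: ids {8} → MIN(m.qty)=2
  10: ids {1, 3, 4, 5} → MIN(m.qty)=3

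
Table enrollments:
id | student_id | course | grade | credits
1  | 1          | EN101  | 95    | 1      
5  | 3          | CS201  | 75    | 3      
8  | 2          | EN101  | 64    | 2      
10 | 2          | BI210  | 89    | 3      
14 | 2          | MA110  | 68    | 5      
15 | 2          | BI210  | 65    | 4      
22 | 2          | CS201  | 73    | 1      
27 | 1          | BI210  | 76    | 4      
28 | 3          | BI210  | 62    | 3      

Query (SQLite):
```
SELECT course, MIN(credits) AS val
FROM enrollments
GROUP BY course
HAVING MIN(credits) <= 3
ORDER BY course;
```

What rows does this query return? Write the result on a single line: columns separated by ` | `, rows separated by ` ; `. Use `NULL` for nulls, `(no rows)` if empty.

Partition enrollments by course; compute MIN(credits) within each group.
HAVING: keep groups where MIN(credits) <= 3.
  BI210: ids {10, 15, 27, 28} → MIN(credits)=3
  CS201: ids {5, 22} → MIN(credits)=1
  EN101: ids {1, 8} → MIN(credits)=1
  MA110: ids {14} → MIN(credits)=5

BI210 | 3 ; CS201 | 1 ; EN101 | 1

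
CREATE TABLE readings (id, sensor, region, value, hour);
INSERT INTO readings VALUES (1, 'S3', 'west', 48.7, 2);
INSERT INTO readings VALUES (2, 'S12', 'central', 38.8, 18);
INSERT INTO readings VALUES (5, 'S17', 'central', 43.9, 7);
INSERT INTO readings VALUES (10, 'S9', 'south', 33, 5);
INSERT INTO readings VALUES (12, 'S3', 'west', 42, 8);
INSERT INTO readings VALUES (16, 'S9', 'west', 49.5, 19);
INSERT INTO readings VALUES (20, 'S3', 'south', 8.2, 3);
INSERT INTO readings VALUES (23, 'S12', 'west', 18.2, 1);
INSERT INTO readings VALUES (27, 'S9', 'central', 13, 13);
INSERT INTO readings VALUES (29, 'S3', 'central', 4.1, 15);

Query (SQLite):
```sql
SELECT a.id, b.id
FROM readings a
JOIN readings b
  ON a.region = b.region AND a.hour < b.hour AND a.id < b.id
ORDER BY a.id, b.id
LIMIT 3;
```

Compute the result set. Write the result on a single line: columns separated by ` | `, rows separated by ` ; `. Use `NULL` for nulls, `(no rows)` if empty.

Pairs (a,b) with same region, a.hour < b.hour, a.id < b.id.
region groups: central:{2,5,27,29} south:{10,20} west:{1,12,16,23}
Ordered by (a.id, b.id); first 3.

1 | 12 ; 1 | 16 ; 5 | 27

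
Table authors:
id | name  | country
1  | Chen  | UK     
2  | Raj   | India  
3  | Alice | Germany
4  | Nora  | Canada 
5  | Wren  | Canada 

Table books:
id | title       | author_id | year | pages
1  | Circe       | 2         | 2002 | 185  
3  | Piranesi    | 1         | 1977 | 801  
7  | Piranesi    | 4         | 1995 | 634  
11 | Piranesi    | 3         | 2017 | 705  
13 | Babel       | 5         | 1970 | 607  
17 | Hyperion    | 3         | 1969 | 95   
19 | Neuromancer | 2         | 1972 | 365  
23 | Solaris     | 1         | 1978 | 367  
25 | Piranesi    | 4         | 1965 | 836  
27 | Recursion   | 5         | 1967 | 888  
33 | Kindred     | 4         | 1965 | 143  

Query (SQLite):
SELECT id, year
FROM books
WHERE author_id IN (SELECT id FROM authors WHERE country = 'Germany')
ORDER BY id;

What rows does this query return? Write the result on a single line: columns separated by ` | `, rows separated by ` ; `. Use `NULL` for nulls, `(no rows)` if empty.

Inner query: authors.id where country = 'Germany'.
Outer: keep books rows whose author_id is in that set.
Inner query → {3}

11 | 2017 ; 17 | 1969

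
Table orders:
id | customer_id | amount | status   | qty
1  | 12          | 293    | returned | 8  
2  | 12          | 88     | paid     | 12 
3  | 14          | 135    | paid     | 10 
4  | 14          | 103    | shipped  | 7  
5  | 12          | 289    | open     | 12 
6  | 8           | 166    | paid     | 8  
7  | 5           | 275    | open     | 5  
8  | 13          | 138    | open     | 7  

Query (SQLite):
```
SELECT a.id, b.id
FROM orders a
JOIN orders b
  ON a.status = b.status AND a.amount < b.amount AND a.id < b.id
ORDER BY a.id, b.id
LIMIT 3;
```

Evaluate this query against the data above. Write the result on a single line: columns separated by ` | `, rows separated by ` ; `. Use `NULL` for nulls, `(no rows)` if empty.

2 | 3 ; 2 | 6 ; 3 | 6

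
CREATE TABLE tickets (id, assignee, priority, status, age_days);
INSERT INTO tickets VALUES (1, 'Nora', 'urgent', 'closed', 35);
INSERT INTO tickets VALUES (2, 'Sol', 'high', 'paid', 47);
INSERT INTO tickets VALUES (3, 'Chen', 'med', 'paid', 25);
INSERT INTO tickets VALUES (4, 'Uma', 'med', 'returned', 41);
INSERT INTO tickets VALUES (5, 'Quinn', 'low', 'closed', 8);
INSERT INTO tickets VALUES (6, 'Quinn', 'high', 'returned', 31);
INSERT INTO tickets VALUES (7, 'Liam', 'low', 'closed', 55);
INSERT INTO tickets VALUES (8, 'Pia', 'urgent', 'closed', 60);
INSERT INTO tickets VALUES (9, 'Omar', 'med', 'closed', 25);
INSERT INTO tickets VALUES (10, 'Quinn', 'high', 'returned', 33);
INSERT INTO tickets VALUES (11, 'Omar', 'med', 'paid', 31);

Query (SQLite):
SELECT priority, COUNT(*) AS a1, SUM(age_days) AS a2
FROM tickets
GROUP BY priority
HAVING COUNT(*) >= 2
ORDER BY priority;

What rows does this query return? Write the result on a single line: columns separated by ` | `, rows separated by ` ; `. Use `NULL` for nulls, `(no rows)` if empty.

Group tickets by priority.
Per group compute: COUNT(*), SUM(age_days).
HAVING: drop groups with fewer than 2 rows.
  high: ids {2, 6, 10} → COUNT(*)=3, SUM(age_days)=111
  low: ids {5, 7} → COUNT(*)=2, SUM(age_days)=63
  med: ids {3, 4, 9, 11} → COUNT(*)=4, SUM(age_days)=122
  urgent: ids {1, 8} → COUNT(*)=2, SUM(age_days)=95

high | 3 | 111 ; low | 2 | 63 ; med | 4 | 122 ; urgent | 2 | 95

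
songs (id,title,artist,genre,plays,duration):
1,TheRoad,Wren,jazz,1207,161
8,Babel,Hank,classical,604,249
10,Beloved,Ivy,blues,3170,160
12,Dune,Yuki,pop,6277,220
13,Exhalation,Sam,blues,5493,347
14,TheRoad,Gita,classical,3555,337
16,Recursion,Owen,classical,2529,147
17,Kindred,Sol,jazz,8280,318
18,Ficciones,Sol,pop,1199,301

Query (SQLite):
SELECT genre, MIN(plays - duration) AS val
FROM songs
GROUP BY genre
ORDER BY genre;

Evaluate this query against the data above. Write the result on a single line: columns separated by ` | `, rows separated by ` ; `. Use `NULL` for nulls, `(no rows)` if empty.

blues | 3010 ; classical | 355 ; jazz | 1046 ; pop | 898

For each row compute plays - duration.
Group by genre; take MIN of the expression per group.
  blues: ids {10, 13} → MIN(plays - duration)=3010
  classical: ids {8, 14, 16} → MIN(plays - duration)=355
  jazz: ids {1, 17} → MIN(plays - duration)=1046
  pop: ids {12, 18} → MIN(plays - duration)=898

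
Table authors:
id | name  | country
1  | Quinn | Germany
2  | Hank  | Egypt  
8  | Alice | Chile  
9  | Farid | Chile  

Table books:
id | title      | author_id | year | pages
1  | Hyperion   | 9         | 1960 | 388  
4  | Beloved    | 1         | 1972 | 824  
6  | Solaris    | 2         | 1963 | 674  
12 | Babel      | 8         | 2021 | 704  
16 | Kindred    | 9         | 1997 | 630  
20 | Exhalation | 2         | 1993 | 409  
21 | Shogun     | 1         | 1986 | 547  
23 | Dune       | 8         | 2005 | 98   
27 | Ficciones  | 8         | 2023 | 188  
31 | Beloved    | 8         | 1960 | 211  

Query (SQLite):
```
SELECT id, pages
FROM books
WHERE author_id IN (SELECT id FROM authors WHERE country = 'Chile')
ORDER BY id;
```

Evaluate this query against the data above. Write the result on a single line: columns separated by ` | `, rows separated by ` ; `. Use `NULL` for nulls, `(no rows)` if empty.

1 | 388 ; 12 | 704 ; 16 | 630 ; 23 | 98 ; 27 | 188 ; 31 | 211

Inner query: authors.id where country = 'Chile'.
Outer: keep books rows whose author_id is in that set.
Inner query → {8, 9}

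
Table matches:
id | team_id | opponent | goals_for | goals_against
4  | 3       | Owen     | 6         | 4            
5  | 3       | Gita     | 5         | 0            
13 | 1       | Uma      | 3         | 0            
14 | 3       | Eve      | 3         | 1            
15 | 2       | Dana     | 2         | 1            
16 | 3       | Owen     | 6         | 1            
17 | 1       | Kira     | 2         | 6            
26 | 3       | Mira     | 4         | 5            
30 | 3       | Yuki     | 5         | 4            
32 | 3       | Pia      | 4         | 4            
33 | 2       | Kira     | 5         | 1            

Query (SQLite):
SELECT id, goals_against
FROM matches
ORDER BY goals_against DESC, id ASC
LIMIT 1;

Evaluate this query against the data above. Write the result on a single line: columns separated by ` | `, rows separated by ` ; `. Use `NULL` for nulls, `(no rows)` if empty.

Sort by goals_against desc, tiebreak id asc: (6, id=17), (5, id=26), (4, id=4), (4, id=30) …. Take first 1.

17 | 6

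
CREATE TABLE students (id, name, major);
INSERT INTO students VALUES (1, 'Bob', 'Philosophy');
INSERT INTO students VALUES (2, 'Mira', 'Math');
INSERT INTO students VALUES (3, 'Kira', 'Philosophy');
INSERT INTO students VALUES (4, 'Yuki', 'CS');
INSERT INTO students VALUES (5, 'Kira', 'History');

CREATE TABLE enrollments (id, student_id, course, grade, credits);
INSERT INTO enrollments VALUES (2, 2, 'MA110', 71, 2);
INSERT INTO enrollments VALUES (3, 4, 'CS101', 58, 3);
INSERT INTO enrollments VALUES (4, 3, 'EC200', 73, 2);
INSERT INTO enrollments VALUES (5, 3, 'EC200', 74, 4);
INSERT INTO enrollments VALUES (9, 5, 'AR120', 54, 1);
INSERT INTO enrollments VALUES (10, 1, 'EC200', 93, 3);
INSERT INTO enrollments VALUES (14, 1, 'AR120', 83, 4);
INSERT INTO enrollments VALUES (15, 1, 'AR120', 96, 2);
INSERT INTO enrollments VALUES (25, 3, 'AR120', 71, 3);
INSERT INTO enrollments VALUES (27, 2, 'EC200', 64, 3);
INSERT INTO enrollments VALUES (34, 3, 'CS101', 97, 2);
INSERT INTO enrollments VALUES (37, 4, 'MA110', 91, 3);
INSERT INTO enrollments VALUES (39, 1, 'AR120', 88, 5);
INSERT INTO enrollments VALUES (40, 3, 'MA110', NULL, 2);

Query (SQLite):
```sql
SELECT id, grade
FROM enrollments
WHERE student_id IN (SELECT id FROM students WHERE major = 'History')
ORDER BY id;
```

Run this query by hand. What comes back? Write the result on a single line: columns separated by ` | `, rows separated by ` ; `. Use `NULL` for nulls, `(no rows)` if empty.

Inner query: students.id where major = 'History'.
Outer: keep enrollments rows whose student_id is in that set.
Inner query → {5}

9 | 54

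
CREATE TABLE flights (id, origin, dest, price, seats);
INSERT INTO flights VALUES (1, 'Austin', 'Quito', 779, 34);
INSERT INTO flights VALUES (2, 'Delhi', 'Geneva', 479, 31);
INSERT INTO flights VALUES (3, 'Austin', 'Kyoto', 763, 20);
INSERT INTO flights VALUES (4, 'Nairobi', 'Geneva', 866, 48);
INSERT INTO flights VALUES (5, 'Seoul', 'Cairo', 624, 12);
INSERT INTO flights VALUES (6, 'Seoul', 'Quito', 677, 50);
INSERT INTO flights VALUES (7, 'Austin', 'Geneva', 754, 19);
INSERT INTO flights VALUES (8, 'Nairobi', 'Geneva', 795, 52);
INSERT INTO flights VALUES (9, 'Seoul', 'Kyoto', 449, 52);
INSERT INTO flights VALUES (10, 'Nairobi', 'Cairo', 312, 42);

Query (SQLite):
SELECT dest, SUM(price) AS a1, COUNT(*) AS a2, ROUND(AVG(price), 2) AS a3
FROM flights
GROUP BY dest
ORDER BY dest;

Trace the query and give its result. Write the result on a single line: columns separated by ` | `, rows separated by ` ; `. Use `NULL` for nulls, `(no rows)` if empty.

Group flights by dest.
Per group compute: SUM(price), COUNT(*), ROUND(AVG(price), 2).
  Cairo: ids {5, 10} → SUM(price)=936, COUNT(*)=2, ROUND(AVG(price), 2)=468
  Geneva: ids {2, 4, 7, 8} → SUM(price)=2894, COUNT(*)=4, ROUND(AVG(price), 2)=723.5
  Kyoto: ids {3, 9} → SUM(price)=1212, COUNT(*)=2, ROUND(AVG(price), 2)=606
  Quito: ids {1, 6} → SUM(price)=1456, COUNT(*)=2, ROUND(AVG(price), 2)=728

Cairo | 936 | 2 | 468 ; Geneva | 2894 | 4 | 723.5 ; Kyoto | 1212 | 2 | 606 ; Quito | 1456 | 2 | 728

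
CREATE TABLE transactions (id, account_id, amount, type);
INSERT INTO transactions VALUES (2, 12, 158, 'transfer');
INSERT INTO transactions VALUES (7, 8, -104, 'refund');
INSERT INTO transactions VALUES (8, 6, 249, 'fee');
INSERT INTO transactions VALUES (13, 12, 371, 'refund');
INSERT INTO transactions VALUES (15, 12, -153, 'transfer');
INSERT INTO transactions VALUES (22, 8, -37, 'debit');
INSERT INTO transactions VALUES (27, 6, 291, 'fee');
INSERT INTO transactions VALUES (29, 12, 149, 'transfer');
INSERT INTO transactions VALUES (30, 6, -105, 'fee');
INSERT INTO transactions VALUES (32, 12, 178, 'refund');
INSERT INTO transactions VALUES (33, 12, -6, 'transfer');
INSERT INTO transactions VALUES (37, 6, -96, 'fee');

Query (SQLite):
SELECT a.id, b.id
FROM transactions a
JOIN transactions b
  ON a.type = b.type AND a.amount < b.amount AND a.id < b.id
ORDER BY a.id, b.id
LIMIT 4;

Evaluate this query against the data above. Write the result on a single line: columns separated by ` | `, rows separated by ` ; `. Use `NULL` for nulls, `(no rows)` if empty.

Pairs (a,b) with same type, a.amount < b.amount, a.id < b.id.
type groups: debit:{22} fee:{8,27,30,37} refund:{7,13,32} transfer:{2,15,29,33}
Ordered by (a.id, b.id); first 4.

7 | 13 ; 7 | 32 ; 8 | 27 ; 15 | 29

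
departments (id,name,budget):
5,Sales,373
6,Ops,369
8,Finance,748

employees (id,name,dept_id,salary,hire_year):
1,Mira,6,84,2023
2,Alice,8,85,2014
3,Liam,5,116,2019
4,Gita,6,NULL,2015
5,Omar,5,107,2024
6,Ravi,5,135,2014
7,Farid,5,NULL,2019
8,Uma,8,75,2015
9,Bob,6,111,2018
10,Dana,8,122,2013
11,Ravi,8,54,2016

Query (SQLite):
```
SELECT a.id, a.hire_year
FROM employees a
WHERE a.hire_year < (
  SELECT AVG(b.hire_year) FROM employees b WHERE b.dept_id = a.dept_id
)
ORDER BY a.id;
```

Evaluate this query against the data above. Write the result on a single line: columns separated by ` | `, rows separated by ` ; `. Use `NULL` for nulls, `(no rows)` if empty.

For each employees row a, compute AVG(hire_year) over rows sharing a.dept_id.
Keep row a if a.hire_year < that per-group AVG.
  dept_id=5: AVG(hire_year) = 2019.0
  dept_id=6: AVG(hire_year) = 2018.666667
  dept_id=8: AVG(hire_year) = 2014.5

2 | 2014 ; 4 | 2015 ; 6 | 2014 ; 9 | 2018 ; 10 | 2013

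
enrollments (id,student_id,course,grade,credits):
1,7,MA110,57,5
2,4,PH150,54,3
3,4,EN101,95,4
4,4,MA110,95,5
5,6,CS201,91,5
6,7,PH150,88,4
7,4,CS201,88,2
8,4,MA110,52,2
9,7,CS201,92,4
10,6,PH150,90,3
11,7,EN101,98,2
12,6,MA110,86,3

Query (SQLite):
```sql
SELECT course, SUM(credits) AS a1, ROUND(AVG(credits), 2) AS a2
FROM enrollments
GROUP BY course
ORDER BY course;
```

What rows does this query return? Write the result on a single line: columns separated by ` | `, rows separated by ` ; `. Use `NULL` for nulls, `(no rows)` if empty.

CS201 | 11 | 3.67 ; EN101 | 6 | 3 ; MA110 | 15 | 3.75 ; PH150 | 10 | 3.33

Group enrollments by course.
Per group compute: SUM(credits), ROUND(AVG(credits), 2).
  CS201: ids {5, 7, 9} → SUM(credits)=11, ROUND(AVG(credits), 2)=3.67
  EN101: ids {3, 11} → SUM(credits)=6, ROUND(AVG(credits), 2)=3
  MA110: ids {1, 4, 8, 12} → SUM(credits)=15, ROUND(AVG(credits), 2)=3.75
  PH150: ids {2, 6, 10} → SUM(credits)=10, ROUND(AVG(credits), 2)=3.33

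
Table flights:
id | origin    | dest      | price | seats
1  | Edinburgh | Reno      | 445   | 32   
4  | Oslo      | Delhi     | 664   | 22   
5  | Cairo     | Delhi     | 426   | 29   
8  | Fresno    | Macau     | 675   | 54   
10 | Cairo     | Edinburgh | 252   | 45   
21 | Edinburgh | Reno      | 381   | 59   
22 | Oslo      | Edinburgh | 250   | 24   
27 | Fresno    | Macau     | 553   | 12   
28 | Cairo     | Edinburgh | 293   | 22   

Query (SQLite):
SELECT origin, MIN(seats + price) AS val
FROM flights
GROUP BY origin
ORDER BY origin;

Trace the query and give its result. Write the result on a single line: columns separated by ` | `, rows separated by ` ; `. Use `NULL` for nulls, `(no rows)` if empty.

Cairo | 297 ; Edinburgh | 440 ; Fresno | 565 ; Oslo | 274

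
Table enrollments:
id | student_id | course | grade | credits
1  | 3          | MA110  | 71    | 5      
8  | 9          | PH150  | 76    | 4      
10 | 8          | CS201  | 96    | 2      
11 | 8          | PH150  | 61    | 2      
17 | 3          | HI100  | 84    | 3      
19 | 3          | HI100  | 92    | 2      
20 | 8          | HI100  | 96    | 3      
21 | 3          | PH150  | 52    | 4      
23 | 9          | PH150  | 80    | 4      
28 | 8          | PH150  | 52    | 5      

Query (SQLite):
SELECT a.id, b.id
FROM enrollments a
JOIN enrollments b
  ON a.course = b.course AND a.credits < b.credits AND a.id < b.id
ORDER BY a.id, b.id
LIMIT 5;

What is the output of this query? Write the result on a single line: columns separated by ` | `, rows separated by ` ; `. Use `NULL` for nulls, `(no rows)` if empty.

8 | 28 ; 11 | 21 ; 11 | 23 ; 11 | 28 ; 19 | 20

Pairs (a,b) with same course, a.credits < b.credits, a.id < b.id.
course groups: CS201:{10} HI100:{17,19,20} MA110:{1} PH150:{8,11,21,23,28}
Ordered by (a.id, b.id); first 5.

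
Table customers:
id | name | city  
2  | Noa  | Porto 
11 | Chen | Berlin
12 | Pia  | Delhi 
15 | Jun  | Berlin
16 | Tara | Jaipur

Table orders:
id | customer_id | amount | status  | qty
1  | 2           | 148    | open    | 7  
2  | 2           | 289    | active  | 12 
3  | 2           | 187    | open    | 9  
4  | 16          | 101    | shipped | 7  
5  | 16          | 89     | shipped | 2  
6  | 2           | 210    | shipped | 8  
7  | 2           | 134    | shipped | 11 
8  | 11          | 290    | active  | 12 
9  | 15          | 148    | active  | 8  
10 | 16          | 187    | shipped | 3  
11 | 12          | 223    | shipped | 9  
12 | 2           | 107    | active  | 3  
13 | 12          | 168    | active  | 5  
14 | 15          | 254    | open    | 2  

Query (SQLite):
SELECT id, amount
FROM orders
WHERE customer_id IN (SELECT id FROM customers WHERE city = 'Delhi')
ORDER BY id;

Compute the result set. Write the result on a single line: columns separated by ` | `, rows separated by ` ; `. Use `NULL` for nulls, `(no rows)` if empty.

Inner query: customers.id where city = 'Delhi'.
Outer: keep orders rows whose customer_id is in that set.
Inner query → {12}

11 | 223 ; 13 | 168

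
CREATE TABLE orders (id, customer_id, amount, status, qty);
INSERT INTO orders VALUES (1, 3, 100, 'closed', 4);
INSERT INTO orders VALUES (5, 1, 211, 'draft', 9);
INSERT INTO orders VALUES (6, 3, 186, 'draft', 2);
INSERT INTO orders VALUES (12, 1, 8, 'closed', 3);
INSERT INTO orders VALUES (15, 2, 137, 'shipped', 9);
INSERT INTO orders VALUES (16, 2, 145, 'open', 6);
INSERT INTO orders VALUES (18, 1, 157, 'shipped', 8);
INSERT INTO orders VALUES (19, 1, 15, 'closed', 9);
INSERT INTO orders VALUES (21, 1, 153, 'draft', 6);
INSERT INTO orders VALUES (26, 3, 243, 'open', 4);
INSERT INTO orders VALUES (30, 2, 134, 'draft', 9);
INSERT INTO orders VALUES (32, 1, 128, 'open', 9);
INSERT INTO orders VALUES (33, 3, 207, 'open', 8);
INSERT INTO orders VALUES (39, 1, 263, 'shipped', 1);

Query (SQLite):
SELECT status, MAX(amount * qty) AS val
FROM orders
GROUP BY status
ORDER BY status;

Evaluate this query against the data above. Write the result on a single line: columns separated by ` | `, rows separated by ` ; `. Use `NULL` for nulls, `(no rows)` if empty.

For each row compute amount * qty.
Group by status; take MAX of the expression per group.
  closed: ids {1, 12, 19} → MAX(amount * qty)=400
  draft: ids {5, 6, 21, 30} → MAX(amount * qty)=1899
  open: ids {16, 26, 32, 33} → MAX(amount * qty)=1656
  shipped: ids {15, 18, 39} → MAX(amount * qty)=1256

closed | 400 ; draft | 1899 ; open | 1656 ; shipped | 1256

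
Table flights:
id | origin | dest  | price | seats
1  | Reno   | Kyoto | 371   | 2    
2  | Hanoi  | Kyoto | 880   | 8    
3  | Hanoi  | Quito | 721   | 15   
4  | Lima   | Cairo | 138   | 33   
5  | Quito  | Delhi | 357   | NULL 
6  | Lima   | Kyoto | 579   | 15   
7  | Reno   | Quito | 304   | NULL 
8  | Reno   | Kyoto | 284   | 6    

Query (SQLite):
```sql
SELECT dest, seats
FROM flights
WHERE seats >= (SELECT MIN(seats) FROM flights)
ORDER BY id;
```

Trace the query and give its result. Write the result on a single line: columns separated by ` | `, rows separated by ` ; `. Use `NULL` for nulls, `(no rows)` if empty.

Kyoto | 2 ; Kyoto | 8 ; Quito | 15 ; Cairo | 33 ; Kyoto | 15 ; Kyoto | 6

Scalar subquery: MIN(seats) over all flights rows = 2.
Keep rows where seats >= that value.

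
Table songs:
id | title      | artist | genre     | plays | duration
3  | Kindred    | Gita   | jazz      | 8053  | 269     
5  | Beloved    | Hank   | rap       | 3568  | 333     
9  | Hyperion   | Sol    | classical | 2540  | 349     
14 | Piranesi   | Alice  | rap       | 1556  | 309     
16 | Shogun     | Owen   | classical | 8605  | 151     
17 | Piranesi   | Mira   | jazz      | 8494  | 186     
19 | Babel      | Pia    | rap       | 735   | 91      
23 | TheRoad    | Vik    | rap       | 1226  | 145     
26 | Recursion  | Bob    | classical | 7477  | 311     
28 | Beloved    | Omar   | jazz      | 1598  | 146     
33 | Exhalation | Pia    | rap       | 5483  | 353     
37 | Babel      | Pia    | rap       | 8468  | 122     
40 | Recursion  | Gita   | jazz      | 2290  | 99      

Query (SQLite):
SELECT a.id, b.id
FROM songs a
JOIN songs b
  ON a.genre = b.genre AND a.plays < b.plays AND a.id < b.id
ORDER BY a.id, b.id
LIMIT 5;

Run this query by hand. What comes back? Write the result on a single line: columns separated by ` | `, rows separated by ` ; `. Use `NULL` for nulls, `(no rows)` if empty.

Pairs (a,b) with same genre, a.plays < b.plays, a.id < b.id.
genre groups: classical:{9,16,26} jazz:{3,17,28,40} rap:{5,14,19,23,33,37}
Ordered by (a.id, b.id); first 5.

3 | 17 ; 5 | 33 ; 5 | 37 ; 9 | 16 ; 9 | 26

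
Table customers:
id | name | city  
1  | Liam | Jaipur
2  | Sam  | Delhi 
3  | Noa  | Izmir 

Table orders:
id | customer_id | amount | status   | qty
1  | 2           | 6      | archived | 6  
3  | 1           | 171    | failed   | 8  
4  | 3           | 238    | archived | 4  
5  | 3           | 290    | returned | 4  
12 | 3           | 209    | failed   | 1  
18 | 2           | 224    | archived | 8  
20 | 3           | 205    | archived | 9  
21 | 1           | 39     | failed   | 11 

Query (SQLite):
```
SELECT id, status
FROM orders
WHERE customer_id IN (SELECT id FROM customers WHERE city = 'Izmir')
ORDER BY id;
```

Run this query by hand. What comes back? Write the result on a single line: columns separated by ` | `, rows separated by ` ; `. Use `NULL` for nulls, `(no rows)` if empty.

4 | archived ; 5 | returned ; 12 | failed ; 20 | archived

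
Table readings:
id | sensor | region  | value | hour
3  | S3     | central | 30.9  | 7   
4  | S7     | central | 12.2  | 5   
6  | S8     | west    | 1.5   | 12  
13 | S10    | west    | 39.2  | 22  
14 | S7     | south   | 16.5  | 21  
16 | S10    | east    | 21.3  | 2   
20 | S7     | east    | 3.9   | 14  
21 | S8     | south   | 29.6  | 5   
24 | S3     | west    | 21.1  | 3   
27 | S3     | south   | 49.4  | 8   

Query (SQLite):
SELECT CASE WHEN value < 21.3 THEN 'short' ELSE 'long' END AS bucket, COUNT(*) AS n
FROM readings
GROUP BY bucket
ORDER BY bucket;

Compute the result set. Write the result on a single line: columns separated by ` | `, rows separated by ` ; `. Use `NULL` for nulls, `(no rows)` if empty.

Bucket rows by value < 21.3 → 'short' else 'long'; count each bucket.

long | 5 ; short | 5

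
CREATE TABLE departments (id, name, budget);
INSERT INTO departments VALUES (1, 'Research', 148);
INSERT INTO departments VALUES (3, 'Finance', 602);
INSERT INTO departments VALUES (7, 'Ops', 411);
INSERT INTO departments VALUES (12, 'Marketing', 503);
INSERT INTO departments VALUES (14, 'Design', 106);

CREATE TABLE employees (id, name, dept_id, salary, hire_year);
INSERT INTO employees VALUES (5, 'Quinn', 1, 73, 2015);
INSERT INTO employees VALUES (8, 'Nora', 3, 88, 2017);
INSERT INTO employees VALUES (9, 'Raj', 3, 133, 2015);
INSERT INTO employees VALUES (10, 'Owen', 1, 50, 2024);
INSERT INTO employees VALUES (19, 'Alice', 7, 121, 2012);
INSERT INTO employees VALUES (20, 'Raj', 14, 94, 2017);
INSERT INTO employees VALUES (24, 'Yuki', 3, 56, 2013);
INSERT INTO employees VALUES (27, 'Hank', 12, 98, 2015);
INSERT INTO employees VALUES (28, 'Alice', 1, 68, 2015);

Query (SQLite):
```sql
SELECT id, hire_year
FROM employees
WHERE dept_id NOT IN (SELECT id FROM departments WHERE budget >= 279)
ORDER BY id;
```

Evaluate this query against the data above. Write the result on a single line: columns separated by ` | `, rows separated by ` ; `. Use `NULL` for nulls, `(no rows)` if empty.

5 | 2015 ; 10 | 2024 ; 20 | 2017 ; 28 | 2015

Inner query: departments.id where budget >= 279.
Outer: keep employees rows whose dept_id is not in that set.
Inner query → {3, 7, 12}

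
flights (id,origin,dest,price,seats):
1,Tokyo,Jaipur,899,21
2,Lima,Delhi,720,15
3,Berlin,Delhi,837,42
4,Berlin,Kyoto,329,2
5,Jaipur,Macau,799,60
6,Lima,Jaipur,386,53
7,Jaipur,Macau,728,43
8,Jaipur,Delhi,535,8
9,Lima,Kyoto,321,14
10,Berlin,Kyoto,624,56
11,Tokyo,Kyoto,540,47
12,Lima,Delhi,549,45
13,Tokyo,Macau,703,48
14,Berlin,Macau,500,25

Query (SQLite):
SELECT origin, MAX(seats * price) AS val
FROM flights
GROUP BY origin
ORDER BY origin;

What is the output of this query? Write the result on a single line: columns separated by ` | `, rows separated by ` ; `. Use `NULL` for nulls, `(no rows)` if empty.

Berlin | 35154 ; Jaipur | 47940 ; Lima | 24705 ; Tokyo | 33744

For each row compute seats * price.
Group by origin; take MAX of the expression per group.
  Berlin: ids {3, 4, 10, 14} → MAX(seats * price)=35154
  Jaipur: ids {5, 7, 8} → MAX(seats * price)=47940
  Lima: ids {2, 6, 9, 12} → MAX(seats * price)=24705
  Tokyo: ids {1, 11, 13} → MAX(seats * price)=33744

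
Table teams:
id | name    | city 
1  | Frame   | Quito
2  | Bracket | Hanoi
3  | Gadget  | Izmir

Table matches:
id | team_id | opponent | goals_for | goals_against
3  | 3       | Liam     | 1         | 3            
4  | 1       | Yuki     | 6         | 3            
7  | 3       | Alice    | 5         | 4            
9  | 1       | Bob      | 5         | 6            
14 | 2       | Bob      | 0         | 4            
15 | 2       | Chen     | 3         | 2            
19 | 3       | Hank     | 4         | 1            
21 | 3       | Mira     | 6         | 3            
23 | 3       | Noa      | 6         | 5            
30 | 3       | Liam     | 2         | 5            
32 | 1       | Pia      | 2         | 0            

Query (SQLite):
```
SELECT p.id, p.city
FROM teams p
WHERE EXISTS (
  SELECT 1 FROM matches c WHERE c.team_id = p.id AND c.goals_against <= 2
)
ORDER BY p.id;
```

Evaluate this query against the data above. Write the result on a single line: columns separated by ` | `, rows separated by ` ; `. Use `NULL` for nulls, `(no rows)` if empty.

1 | Quito ; 2 | Hanoi ; 3 | Izmir

For each teams row, check whether any matches with matching team_id has goals_against <= 2.
Keep rows where that is true.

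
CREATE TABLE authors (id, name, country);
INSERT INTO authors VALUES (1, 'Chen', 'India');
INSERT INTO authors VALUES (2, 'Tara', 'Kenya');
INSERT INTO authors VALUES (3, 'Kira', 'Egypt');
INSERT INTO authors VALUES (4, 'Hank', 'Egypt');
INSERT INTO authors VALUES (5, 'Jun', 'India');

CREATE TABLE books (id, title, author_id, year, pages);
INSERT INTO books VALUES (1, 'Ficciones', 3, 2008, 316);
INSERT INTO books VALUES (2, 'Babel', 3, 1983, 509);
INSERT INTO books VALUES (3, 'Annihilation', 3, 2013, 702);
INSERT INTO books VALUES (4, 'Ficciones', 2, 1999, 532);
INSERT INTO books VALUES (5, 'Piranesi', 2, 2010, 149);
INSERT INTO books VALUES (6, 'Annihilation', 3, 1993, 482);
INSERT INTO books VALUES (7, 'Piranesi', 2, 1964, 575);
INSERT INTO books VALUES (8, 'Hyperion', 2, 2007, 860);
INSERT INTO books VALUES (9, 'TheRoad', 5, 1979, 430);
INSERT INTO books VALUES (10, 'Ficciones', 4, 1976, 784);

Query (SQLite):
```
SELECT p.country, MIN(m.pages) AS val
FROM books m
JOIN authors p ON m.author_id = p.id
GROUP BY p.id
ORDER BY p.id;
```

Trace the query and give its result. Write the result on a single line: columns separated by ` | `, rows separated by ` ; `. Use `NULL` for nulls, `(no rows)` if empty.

Kenya | 149 ; Egypt | 316 ; Egypt | 784 ; India | 430

Join each books row to its authors via author_id.
Group joined rows by authors.id; compute MIN(m.pages) per group.
  2: ids {4, 5, 7, 8} → MIN(m.pages)=149
  3: ids {1, 2, 3, 6} → MIN(m.pages)=316
  4: ids {10} → MIN(m.pages)=784
  5: ids {9} → MIN(m.pages)=430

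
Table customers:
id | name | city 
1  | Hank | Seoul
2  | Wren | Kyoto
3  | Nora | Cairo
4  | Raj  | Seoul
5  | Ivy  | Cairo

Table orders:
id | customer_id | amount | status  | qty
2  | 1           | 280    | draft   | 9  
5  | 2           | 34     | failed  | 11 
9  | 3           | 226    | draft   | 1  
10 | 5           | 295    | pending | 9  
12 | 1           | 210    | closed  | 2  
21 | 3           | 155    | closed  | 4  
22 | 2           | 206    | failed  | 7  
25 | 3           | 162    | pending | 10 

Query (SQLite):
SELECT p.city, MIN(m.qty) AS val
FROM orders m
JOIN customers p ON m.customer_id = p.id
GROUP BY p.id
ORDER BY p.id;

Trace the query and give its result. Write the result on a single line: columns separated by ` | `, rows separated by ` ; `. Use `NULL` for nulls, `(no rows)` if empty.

Seoul | 2 ; Kyoto | 7 ; Cairo | 1 ; Cairo | 9

Join each orders row to its customers via customer_id.
Group joined rows by customers.id; compute MIN(m.qty) per group.
  1: ids {2, 12} → MIN(m.qty)=2
  2: ids {5, 22} → MIN(m.qty)=7
  3: ids {9, 21, 25} → MIN(m.qty)=1
  5: ids {10} → MIN(m.qty)=9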